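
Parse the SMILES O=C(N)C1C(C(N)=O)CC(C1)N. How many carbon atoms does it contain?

7

Count every carbon token in the SMILES (each C, including those in ring-closure positions and inside branches).
Carbon count: 7.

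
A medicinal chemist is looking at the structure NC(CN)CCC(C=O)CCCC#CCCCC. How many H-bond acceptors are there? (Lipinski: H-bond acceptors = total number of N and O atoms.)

3

N atoms: 2; O atoms: 1.
Lipinski HBA = 2 + 1 = 3.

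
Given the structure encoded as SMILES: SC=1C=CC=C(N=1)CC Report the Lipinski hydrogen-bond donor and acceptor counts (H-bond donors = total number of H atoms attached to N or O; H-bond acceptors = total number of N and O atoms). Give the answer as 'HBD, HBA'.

0, 1

Donors: find every N or O and count the H atoms it carries.
  atom 7 (N): bond orders sum to 3 → 0 H
Lipinski HBD = 0.
Acceptors: N atoms = 1, O atoms = 0 → HBA = 1.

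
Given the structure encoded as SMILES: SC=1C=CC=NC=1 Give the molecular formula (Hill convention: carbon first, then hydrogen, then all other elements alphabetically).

Walk through each heavy atom and fill implicit hydrogens from standard valence (C 4, N 3, O 2, S 2, halogen 1):
  atom 1: S, bond orders sum to 1 (valence 2) → 1 H
  atom 2: C, bond orders sum to 4 (valence 4) → 0 H
  atom 3: C, bond orders sum to 3 (valence 4) → 1 H
  atom 4: C, bond orders sum to 3 (valence 4) → 1 H
  atom 5: C, bond orders sum to 3 (valence 4) → 1 H
  atom 6: N, bond orders sum to 3 (valence 3) → 0 H
  atom 7: C, bond orders sum to 3 (valence 4) → 1 H
Totals → C:5, H:5, N:1, S:1.

C5H5NS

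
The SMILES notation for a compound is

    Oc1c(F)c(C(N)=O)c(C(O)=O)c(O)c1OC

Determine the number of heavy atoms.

Every atom symbol written in the SMILES (organic subset) is one heavy atom; implicit H are not written.
Heavy atoms by element → C:9, F:1, N:1, O:6.
Total: 17.

17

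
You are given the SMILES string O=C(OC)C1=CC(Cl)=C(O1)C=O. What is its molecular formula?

C7H5ClO4

Walk through each heavy atom and fill implicit hydrogens from standard valence (C 4, N 3, O 2, S 2, halogen 1):
  atom 1: O, bond orders sum to 2 (valence 2) → 0 H
  atom 2: C, bond orders sum to 4 (valence 4) → 0 H
  atom 3: O, bond orders sum to 2 (valence 2) → 0 H
  atom 4: C, bond orders sum to 1 (valence 4) → 3 H
  atom 5: C, bond orders sum to 4 (valence 4) → 0 H
  atom 6: C, bond orders sum to 3 (valence 4) → 1 H
  atom 7: C, bond orders sum to 4 (valence 4) → 0 H
  atom 8: Cl (halogen, monovalent) → 0 H
  atom 9: C, bond orders sum to 4 (valence 4) → 0 H
  atom 10: O, bond orders sum to 2 (valence 2) → 0 H
  atom 11: C, bond orders sum to 3 (valence 4) → 1 H
  atom 12: O, bond orders sum to 2 (valence 2) → 0 H
Totals → C:7, H:5, Cl:1, O:4.
In Hill order: C7H5ClO4.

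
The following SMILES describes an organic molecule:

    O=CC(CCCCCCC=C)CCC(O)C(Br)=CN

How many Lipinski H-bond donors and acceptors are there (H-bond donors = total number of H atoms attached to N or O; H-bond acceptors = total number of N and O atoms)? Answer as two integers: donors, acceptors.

Donors: find every N or O and count the H atoms it carries.
  atom 1 (O): bond orders sum to 2 → 0 H
  atom 15 (O): bond orders sum to 1 → 1 H
  atom 19 (N): bond orders sum to 1 → 2 H
Lipinski HBD = 3.
Acceptors: N atoms = 1, O atoms = 2 → HBA = 3.

3, 3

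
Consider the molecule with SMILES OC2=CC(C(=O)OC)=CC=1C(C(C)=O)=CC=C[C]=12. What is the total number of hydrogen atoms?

12

Walk through each heavy atom and fill implicit hydrogens from standard valence (C 4, N 3, O 2, S 2, halogen 1):
  atom 1: O, bond orders sum to 1 (valence 2) → 1 H
  atom 2: C, bond orders sum to 4 (valence 4) → 0 H
  atom 3: C, bond orders sum to 3 (valence 4) → 1 H
  atom 4: C, bond orders sum to 4 (valence 4) → 0 H
  atom 5: C, bond orders sum to 4 (valence 4) → 0 H
  atom 6: O, bond orders sum to 2 (valence 2) → 0 H
  atom 7: O, bond orders sum to 2 (valence 2) → 0 H
  atom 8: C, bond orders sum to 1 (valence 4) → 3 H
  atom 9: C, bond orders sum to 3 (valence 4) → 1 H
  atom 10: C, bond orders sum to 4 (valence 4) → 0 H
  atom 11: C, bond orders sum to 4 (valence 4) → 0 H
  atom 12: C, bond orders sum to 4 (valence 4) → 0 H
  atom 13: C, bond orders sum to 1 (valence 4) → 3 H
  atom 14: O, bond orders sum to 2 (valence 2) → 0 H
  atom 15: C, bond orders sum to 3 (valence 4) → 1 H
  atom 16: C, bond orders sum to 3 (valence 4) → 1 H
  atom 17: C, bond orders sum to 3 (valence 4) → 1 H
  atom 18: C with explicit H count 0
Total hydrogens: 12.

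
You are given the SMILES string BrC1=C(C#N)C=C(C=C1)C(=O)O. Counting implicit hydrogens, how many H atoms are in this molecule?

Walk through each heavy atom and fill implicit hydrogens from standard valence (C 4, N 3, O 2, S 2, halogen 1):
  atom 1: Br (halogen, monovalent) → 0 H
  atom 2: C, bond orders sum to 4 (valence 4) → 0 H
  atom 3: C, bond orders sum to 4 (valence 4) → 0 H
  atom 4: C, bond orders sum to 4 (valence 4) → 0 H
  atom 5: N, bond orders sum to 3 (valence 3) → 0 H
  atom 6: C, bond orders sum to 3 (valence 4) → 1 H
  atom 7: C, bond orders sum to 4 (valence 4) → 0 H
  atom 8: C, bond orders sum to 3 (valence 4) → 1 H
  atom 9: C, bond orders sum to 3 (valence 4) → 1 H
  atom 10: C, bond orders sum to 4 (valence 4) → 0 H
  atom 11: O, bond orders sum to 2 (valence 2) → 0 H
  atom 12: O, bond orders sum to 1 (valence 2) → 1 H
Total hydrogens: 4.

4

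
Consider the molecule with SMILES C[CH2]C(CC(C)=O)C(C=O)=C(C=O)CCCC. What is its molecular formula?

C14H22O3

Walk through each heavy atom and fill implicit hydrogens from standard valence (C 4, N 3, O 2, S 2, halogen 1):
  atom 1: C, bond orders sum to 1 (valence 4) → 3 H
  atom 2: C with explicit H count 2
  atom 3: C, bond orders sum to 3 (valence 4) → 1 H
  atom 4: C, bond orders sum to 2 (valence 4) → 2 H
  atom 5: C, bond orders sum to 4 (valence 4) → 0 H
  atom 6: C, bond orders sum to 1 (valence 4) → 3 H
  atom 7: O, bond orders sum to 2 (valence 2) → 0 H
  atom 8: C, bond orders sum to 4 (valence 4) → 0 H
  atom 9: C, bond orders sum to 3 (valence 4) → 1 H
  atom 10: O, bond orders sum to 2 (valence 2) → 0 H
  atom 11: C, bond orders sum to 4 (valence 4) → 0 H
  atom 12: C, bond orders sum to 3 (valence 4) → 1 H
  atom 13: O, bond orders sum to 2 (valence 2) → 0 H
  atom 14: C, bond orders sum to 2 (valence 4) → 2 H
  atom 15: C, bond orders sum to 2 (valence 4) → 2 H
  atom 16: C, bond orders sum to 2 (valence 4) → 2 H
  atom 17: C, bond orders sum to 1 (valence 4) → 3 H
Totals → C:14, H:22, O:3.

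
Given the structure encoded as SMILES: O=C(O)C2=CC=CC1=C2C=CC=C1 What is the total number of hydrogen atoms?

8

Walk through each heavy atom and fill implicit hydrogens from standard valence (C 4, N 3, O 2, S 2, halogen 1):
  atom 1: O, bond orders sum to 2 (valence 2) → 0 H
  atom 2: C, bond orders sum to 4 (valence 4) → 0 H
  atom 3: O, bond orders sum to 1 (valence 2) → 1 H
  atom 4: C, bond orders sum to 4 (valence 4) → 0 H
  atom 5: C, bond orders sum to 3 (valence 4) → 1 H
  atom 6: C, bond orders sum to 3 (valence 4) → 1 H
  atom 7: C, bond orders sum to 3 (valence 4) → 1 H
  atom 8: C, bond orders sum to 4 (valence 4) → 0 H
  atom 9: C, bond orders sum to 4 (valence 4) → 0 H
  atom 10: C, bond orders sum to 3 (valence 4) → 1 H
  atom 11: C, bond orders sum to 3 (valence 4) → 1 H
  atom 12: C, bond orders sum to 3 (valence 4) → 1 H
  atom 13: C, bond orders sum to 3 (valence 4) → 1 H
Total hydrogens: 8.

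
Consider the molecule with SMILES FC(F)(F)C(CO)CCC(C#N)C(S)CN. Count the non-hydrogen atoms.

Every atom symbol written in the SMILES (organic subset) is one heavy atom; implicit H are not written.
Heavy atoms by element → C:9, F:3, N:2, O:1, S:1.
Total: 16.

16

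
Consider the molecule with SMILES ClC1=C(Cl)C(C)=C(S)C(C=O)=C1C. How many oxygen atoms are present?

1

Scan the SMILES for O atoms (remember two-letter symbols like Cl and Br are single atoms).
Oxygen count: 1.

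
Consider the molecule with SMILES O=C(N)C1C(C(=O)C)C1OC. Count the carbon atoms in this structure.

Count every carbon token in the SMILES (each C, including those in ring-closure positions and inside branches).
Carbon count: 7.

7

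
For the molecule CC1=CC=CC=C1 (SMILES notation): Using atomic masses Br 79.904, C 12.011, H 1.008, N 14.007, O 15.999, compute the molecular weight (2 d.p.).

92.14 g/mol

First, the molecular formula is C7H8 (counting implicit H from valence).
  C: 7 × 12.011 = 84.077
  H: 8 × 1.008 = 8.064
Sum: 7×12.011 + 8×1.008 = 92.141 → 92.14 g/mol.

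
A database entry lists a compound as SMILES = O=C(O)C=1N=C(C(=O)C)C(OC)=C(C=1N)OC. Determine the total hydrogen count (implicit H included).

Walk through each heavy atom and fill implicit hydrogens from standard valence (C 4, N 3, O 2, S 2, halogen 1):
  atom 1: O, bond orders sum to 2 (valence 2) → 0 H
  atom 2: C, bond orders sum to 4 (valence 4) → 0 H
  atom 3: O, bond orders sum to 1 (valence 2) → 1 H
  atom 4: C, bond orders sum to 4 (valence 4) → 0 H
  atom 5: N, bond orders sum to 3 (valence 3) → 0 H
  atom 6: C, bond orders sum to 4 (valence 4) → 0 H
  atom 7: C, bond orders sum to 4 (valence 4) → 0 H
  atom 8: O, bond orders sum to 2 (valence 2) → 0 H
  atom 9: C, bond orders sum to 1 (valence 4) → 3 H
  atom 10: C, bond orders sum to 4 (valence 4) → 0 H
  atom 11: O, bond orders sum to 2 (valence 2) → 0 H
  atom 12: C, bond orders sum to 1 (valence 4) → 3 H
  atom 13: C, bond orders sum to 4 (valence 4) → 0 H
  atom 14: C, bond orders sum to 4 (valence 4) → 0 H
  atom 15: N, bond orders sum to 1 (valence 3) → 2 H
  atom 16: O, bond orders sum to 2 (valence 2) → 0 H
  atom 17: C, bond orders sum to 1 (valence 4) → 3 H
Total hydrogens: 12.

12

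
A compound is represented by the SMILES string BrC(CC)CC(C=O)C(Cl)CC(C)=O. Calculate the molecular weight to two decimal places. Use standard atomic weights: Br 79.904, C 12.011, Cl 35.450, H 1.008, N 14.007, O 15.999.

First, the molecular formula is C10H16BrClO2 (counting implicit H from valence).
  Br: 1 × 79.904 = 79.904
  C: 10 × 12.011 = 120.110
  Cl: 1 × 35.450 = 35.450
  H: 16 × 1.008 = 16.128
  O: 2 × 15.999 = 31.998
Sum: 1×79.904 + 10×12.011 + 1×35.450 + 16×1.008 + 2×15.999 = 283.590 → 283.59 g/mol.

283.59 g/mol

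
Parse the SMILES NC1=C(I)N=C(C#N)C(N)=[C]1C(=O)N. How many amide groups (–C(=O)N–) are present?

1

The amide motif appears at heavy-atom position 12 in the SMILES.
Other groups present: 1 nitrile, 2 primary amine.
Amide count: 1.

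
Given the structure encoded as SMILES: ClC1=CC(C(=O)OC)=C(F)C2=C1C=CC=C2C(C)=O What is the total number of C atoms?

Count every carbon token in the SMILES (each C, including those in ring-closure positions and inside branches).
Carbon count: 14.

14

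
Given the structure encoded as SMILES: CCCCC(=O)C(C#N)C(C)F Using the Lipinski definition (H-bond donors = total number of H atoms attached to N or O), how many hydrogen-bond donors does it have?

0

Donors: find every N or O and count the H atoms it carries.
  atom 6 (O): bond orders sum to 2 → 0 H
  atom 9 (N): bond orders sum to 3 → 0 H
Lipinski HBD = 0.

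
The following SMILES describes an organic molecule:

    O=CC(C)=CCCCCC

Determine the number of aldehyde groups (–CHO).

1

The aldehyde motif appears at heavy-atom position 2 in the SMILES.
Other groups present: 1 alkene.
Aldehyde count: 1.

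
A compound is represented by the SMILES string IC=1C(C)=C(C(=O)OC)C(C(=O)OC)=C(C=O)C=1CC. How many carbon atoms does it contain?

Count every carbon token in the SMILES (each C, including those in ring-closure positions and inside branches).
Carbon count: 14.

14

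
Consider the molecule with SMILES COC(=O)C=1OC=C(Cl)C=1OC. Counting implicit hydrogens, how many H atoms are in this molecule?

7

Walk through each heavy atom and fill implicit hydrogens from standard valence (C 4, N 3, O 2, S 2, halogen 1):
  atom 1: C, bond orders sum to 1 (valence 4) → 3 H
  atom 2: O, bond orders sum to 2 (valence 2) → 0 H
  atom 3: C, bond orders sum to 4 (valence 4) → 0 H
  atom 4: O, bond orders sum to 2 (valence 2) → 0 H
  atom 5: C, bond orders sum to 4 (valence 4) → 0 H
  atom 6: O, bond orders sum to 2 (valence 2) → 0 H
  atom 7: C, bond orders sum to 3 (valence 4) → 1 H
  atom 8: C, bond orders sum to 4 (valence 4) → 0 H
  atom 9: Cl (halogen, monovalent) → 0 H
  atom 10: C, bond orders sum to 4 (valence 4) → 0 H
  atom 11: O, bond orders sum to 2 (valence 2) → 0 H
  atom 12: C, bond orders sum to 1 (valence 4) → 3 H
Total hydrogens: 7.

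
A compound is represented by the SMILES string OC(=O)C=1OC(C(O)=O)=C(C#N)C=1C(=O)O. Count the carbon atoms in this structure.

Count every carbon token in the SMILES (each C, including those in ring-closure positions and inside branches).
Carbon count: 8.

8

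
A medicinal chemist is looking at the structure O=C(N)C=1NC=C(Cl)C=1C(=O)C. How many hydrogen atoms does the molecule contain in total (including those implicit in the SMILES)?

Walk through each heavy atom and fill implicit hydrogens from standard valence (C 4, N 3, O 2, S 2, halogen 1):
  atom 1: O, bond orders sum to 2 (valence 2) → 0 H
  atom 2: C, bond orders sum to 4 (valence 4) → 0 H
  atom 3: N, bond orders sum to 1 (valence 3) → 2 H
  atom 4: C, bond orders sum to 4 (valence 4) → 0 H
  atom 5: N, bond orders sum to 2 (valence 3) → 1 H
  atom 6: C, bond orders sum to 3 (valence 4) → 1 H
  atom 7: C, bond orders sum to 4 (valence 4) → 0 H
  atom 8: Cl (halogen, monovalent) → 0 H
  atom 9: C, bond orders sum to 4 (valence 4) → 0 H
  atom 10: C, bond orders sum to 4 (valence 4) → 0 H
  atom 11: O, bond orders sum to 2 (valence 2) → 0 H
  atom 12: C, bond orders sum to 1 (valence 4) → 3 H
Total hydrogens: 7.

7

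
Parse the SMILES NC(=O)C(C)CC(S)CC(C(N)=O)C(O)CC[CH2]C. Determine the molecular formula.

Walk through each heavy atom and fill implicit hydrogens from standard valence (C 4, N 3, O 2, S 2, halogen 1):
  atom 1: N, bond orders sum to 1 (valence 3) → 2 H
  atom 2: C, bond orders sum to 4 (valence 4) → 0 H
  atom 3: O, bond orders sum to 2 (valence 2) → 0 H
  atom 4: C, bond orders sum to 3 (valence 4) → 1 H
  atom 5: C, bond orders sum to 1 (valence 4) → 3 H
  atom 6: C, bond orders sum to 2 (valence 4) → 2 H
  atom 7: C, bond orders sum to 3 (valence 4) → 1 H
  atom 8: S, bond orders sum to 1 (valence 2) → 1 H
  atom 9: C, bond orders sum to 2 (valence 4) → 2 H
  atom 10: C, bond orders sum to 3 (valence 4) → 1 H
  atom 11: C, bond orders sum to 4 (valence 4) → 0 H
  atom 12: N, bond orders sum to 1 (valence 3) → 2 H
  atom 13: O, bond orders sum to 2 (valence 2) → 0 H
  atom 14: C, bond orders sum to 3 (valence 4) → 1 H
  atom 15: O, bond orders sum to 1 (valence 2) → 1 H
  atom 16: C, bond orders sum to 2 (valence 4) → 2 H
  atom 17: C, bond orders sum to 2 (valence 4) → 2 H
  atom 18: C with explicit H count 2
  atom 19: C, bond orders sum to 1 (valence 4) → 3 H
Totals → C:13, H:26, N:2, O:3, S:1.
In Hill order: C13H26N2O3S.

C13H26N2O3S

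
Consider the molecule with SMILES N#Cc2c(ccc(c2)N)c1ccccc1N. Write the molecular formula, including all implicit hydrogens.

C13H11N3

Walk through each heavy atom and fill implicit hydrogens from standard valence (C 4, N 3, O 2, S 2, halogen 1); for lowercase aromatic atoms, an aromatic c carries 1 H when it has two neighbours and 0 H with three, and aromatic n carries 0 H:
  atom 1: N, bond orders sum to 3 (valence 3) → 0 H
  atom 2: C, bond orders sum to 4 (valence 4) → 0 H
  atom 3: aromatic c, 3 neighbours → 0 H
  atom 4: aromatic c, 3 neighbours → 0 H
  atom 5: aromatic c, 2 neighbours → 1 H
  atom 6: aromatic c, 2 neighbours → 1 H
  atom 7: aromatic c, 3 neighbours → 0 H
  atom 8: aromatic c, 2 neighbours → 1 H
  atom 9: N, bond orders sum to 1 (valence 3) → 2 H
  atom 10: aromatic c, 3 neighbours → 0 H
  atom 11: aromatic c, 2 neighbours → 1 H
  atom 12: aromatic c, 2 neighbours → 1 H
  atom 13: aromatic c, 2 neighbours → 1 H
  atom 14: aromatic c, 2 neighbours → 1 H
  atom 15: aromatic c, 3 neighbours → 0 H
  atom 16: N, bond orders sum to 1 (valence 3) → 2 H
Totals → C:13, H:11, N:3.
In Hill order: C13H11N3.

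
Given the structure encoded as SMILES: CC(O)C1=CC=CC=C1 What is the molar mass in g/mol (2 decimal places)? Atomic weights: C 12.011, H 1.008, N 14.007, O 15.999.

122.17 g/mol

First, the molecular formula is C8H10O (counting implicit H from valence).
  C: 8 × 12.011 = 96.088
  H: 10 × 1.008 = 10.080
  O: 1 × 15.999 = 15.999
Sum: 8×12.011 + 10×1.008 + 1×15.999 = 122.167 → 122.17 g/mol.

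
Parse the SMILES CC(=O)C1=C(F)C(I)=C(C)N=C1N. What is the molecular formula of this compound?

C8H8FIN2O

Walk through each heavy atom and fill implicit hydrogens from standard valence (C 4, N 3, O 2, S 2, halogen 1):
  atom 1: C, bond orders sum to 1 (valence 4) → 3 H
  atom 2: C, bond orders sum to 4 (valence 4) → 0 H
  atom 3: O, bond orders sum to 2 (valence 2) → 0 H
  atom 4: C, bond orders sum to 4 (valence 4) → 0 H
  atom 5: C, bond orders sum to 4 (valence 4) → 0 H
  atom 6: F (halogen, monovalent) → 0 H
  atom 7: C, bond orders sum to 4 (valence 4) → 0 H
  atom 8: I (halogen, monovalent) → 0 H
  atom 9: C, bond orders sum to 4 (valence 4) → 0 H
  atom 10: C, bond orders sum to 1 (valence 4) → 3 H
  atom 11: N, bond orders sum to 3 (valence 3) → 0 H
  atom 12: C, bond orders sum to 4 (valence 4) → 0 H
  atom 13: N, bond orders sum to 1 (valence 3) → 2 H
Totals → C:8, H:8, F:1, I:1, N:2, O:1.
In Hill order: C8H8FIN2O.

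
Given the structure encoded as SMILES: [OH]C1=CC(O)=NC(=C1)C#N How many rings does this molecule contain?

In SMILES, each pair of matching ring-closure digits denotes one ring-closing bond; the number of such bonds equals the number of independent rings.
Ring-closure bonds here: 1.

1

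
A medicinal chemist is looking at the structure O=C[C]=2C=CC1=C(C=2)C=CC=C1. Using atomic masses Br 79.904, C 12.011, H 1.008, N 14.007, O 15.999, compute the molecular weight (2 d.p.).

First, the molecular formula is C11H8O (counting implicit H from valence).
  C: 11 × 12.011 = 132.121
  H: 8 × 1.008 = 8.064
  O: 1 × 15.999 = 15.999
Sum: 11×12.011 + 8×1.008 + 1×15.999 = 156.184 → 156.18 g/mol.

156.18 g/mol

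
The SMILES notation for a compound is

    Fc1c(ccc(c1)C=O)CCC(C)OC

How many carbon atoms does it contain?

12

Count every carbon token in the SMILES (each C, including those in ring-closure positions and inside branches).
Carbon count: 12.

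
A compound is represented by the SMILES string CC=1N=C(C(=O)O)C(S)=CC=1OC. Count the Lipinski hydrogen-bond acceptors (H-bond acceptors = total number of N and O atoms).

4

N atoms: 1; O atoms: 3.
Lipinski HBA = 1 + 3 = 4.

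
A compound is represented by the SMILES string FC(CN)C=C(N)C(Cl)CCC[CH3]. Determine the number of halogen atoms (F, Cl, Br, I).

Halogen atoms appear at heavy-atom positions 1, 9 (1×Cl, 1×F).
Other groups present: 1 alkene, 2 primary amine.
Halogen count: 2.

2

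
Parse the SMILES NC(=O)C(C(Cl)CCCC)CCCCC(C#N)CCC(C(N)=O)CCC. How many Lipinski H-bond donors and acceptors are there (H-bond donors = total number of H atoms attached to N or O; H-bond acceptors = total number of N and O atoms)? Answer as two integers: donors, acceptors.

4, 5

Donors: find every N or O and count the H atoms it carries.
  atom 1 (N): bond orders sum to 1 → 2 H
  atom 3 (O): bond orders sum to 2 → 0 H
  atom 17 (N): bond orders sum to 3 → 0 H
  atom 22 (N): bond orders sum to 1 → 2 H
  atom 23 (O): bond orders sum to 2 → 0 H
Lipinski HBD = 4.
Acceptors: N atoms = 3, O atoms = 2 → HBA = 5.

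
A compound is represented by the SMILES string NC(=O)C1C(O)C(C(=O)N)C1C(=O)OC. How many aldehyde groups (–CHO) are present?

Scan the SMILES for the aldehyde motif — none present.
Groups that are present: 2 amide, 1 ester, 1 hydroxyl.

0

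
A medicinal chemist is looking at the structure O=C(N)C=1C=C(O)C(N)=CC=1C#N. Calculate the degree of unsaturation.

7

Degree of unsaturation = (number of rings) + (number of π bonds).
Ring closures in the SMILES: 1.
π bonds: 4 double bonds (each 1 DoU), 1 triple bond (each 2 DoU) → 6 DoU from unsaturation.
Total DoU = 1 + 6 = 7.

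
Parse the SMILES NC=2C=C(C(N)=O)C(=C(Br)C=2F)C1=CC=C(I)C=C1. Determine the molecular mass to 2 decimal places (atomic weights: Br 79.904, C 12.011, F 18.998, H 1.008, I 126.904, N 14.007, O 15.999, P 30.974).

435.03 g/mol

First, the molecular formula is C13H9BrFIN2O (counting implicit H from valence).
  Br: 1 × 79.904 = 79.904
  C: 13 × 12.011 = 156.143
  F: 1 × 18.998 = 18.998
  H: 9 × 1.008 = 9.072
  I: 1 × 126.904 = 126.904
  N: 2 × 14.007 = 28.014
  O: 1 × 15.999 = 15.999
Sum: 1×79.904 + 13×12.011 + 1×18.998 + 9×1.008 + 1×126.904 + 2×14.007 + 1×15.999 = 435.034 → 435.03 g/mol.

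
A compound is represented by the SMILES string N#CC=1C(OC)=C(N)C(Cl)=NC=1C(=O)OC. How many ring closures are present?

1

In SMILES, each pair of matching ring-closure digits denotes one ring-closing bond; the number of such bonds equals the number of independent rings.
Ring-closure bonds here: 1.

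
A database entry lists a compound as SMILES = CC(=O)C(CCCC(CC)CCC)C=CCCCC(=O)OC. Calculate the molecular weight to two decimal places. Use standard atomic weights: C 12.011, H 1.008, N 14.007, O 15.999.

310.48 g/mol

First, the molecular formula is C19H34O3 (counting implicit H from valence).
  C: 19 × 12.011 = 228.209
  H: 34 × 1.008 = 34.272
  O: 3 × 15.999 = 47.997
Sum: 19×12.011 + 34×1.008 + 3×15.999 = 310.478 → 310.48 g/mol.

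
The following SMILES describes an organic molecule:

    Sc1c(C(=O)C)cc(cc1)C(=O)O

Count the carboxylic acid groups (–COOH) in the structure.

1

The carboxylic acid motif appears at heavy-atom position 11 in the SMILES.
Other groups present: 1 ketone, 1 thiol.
Carboxylic acid count: 1.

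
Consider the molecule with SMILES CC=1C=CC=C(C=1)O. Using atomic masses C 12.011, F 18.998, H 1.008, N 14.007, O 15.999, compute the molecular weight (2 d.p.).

First, the molecular formula is C7H8O (counting implicit H from valence).
  C: 7 × 12.011 = 84.077
  H: 8 × 1.008 = 8.064
  O: 1 × 15.999 = 15.999
Sum: 7×12.011 + 8×1.008 + 1×15.999 = 108.140 → 108.14 g/mol.

108.14 g/mol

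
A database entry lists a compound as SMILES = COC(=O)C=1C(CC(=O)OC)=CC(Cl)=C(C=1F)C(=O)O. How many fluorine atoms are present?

Scan the SMILES for F atoms (remember two-letter symbols like Cl and Br are single atoms).
Fluorine count: 1.

1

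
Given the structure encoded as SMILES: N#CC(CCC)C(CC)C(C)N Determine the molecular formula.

Walk through each heavy atom and fill implicit hydrogens from standard valence (C 4, N 3, O 2, S 2, halogen 1):
  atom 1: N, bond orders sum to 3 (valence 3) → 0 H
  atom 2: C, bond orders sum to 4 (valence 4) → 0 H
  atom 3: C, bond orders sum to 3 (valence 4) → 1 H
  atom 4: C, bond orders sum to 2 (valence 4) → 2 H
  atom 5: C, bond orders sum to 2 (valence 4) → 2 H
  atom 6: C, bond orders sum to 1 (valence 4) → 3 H
  atom 7: C, bond orders sum to 3 (valence 4) → 1 H
  atom 8: C, bond orders sum to 2 (valence 4) → 2 H
  atom 9: C, bond orders sum to 1 (valence 4) → 3 H
  atom 10: C, bond orders sum to 3 (valence 4) → 1 H
  atom 11: C, bond orders sum to 1 (valence 4) → 3 H
  atom 12: N, bond orders sum to 1 (valence 3) → 2 H
Totals → C:10, H:20, N:2.
In Hill order: C10H20N2.

C10H20N2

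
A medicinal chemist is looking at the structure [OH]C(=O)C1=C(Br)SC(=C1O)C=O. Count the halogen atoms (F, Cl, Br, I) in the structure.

1

Halogen atoms appear at heavy-atom position 6 (1×Br).
Other groups present: 1 aldehyde, 1 carboxylic acid, 1 hydroxyl.
Halogen count: 1.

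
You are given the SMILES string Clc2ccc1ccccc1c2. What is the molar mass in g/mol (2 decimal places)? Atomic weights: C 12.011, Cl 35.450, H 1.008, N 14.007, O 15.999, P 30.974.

162.62 g/mol

First, the molecular formula is C10H7Cl (counting implicit H from valence).
  C: 10 × 12.011 = 120.110
  Cl: 1 × 35.450 = 35.450
  H: 7 × 1.008 = 7.056
Sum: 10×12.011 + 1×35.450 + 7×1.008 = 162.616 → 162.62 g/mol.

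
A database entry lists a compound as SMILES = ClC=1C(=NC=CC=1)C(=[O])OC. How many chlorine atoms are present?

1

Scan the SMILES for Cl atoms (remember two-letter symbols like Cl and Br are single atoms).
Chlorine count: 1.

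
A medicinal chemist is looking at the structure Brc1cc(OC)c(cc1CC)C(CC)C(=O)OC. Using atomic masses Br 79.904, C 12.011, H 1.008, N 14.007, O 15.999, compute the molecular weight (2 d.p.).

First, the molecular formula is C14H19BrO3 (counting implicit H from valence).
  Br: 1 × 79.904 = 79.904
  C: 14 × 12.011 = 168.154
  H: 19 × 1.008 = 19.152
  O: 3 × 15.999 = 47.997
Sum: 1×79.904 + 14×12.011 + 19×1.008 + 3×15.999 = 315.207 → 315.21 g/mol.

315.21 g/mol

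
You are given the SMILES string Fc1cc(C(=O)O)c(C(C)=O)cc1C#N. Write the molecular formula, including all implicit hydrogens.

Walk through each heavy atom and fill implicit hydrogens from standard valence (C 4, N 3, O 2, S 2, halogen 1); for lowercase aromatic atoms, an aromatic c carries 1 H when it has two neighbours and 0 H with three, and aromatic n carries 0 H:
  atom 1: F (halogen, monovalent) → 0 H
  atom 2: aromatic c, 3 neighbours → 0 H
  atom 3: aromatic c, 2 neighbours → 1 H
  atom 4: aromatic c, 3 neighbours → 0 H
  atom 5: C, bond orders sum to 4 (valence 4) → 0 H
  atom 6: O, bond orders sum to 2 (valence 2) → 0 H
  atom 7: O, bond orders sum to 1 (valence 2) → 1 H
  atom 8: aromatic c, 3 neighbours → 0 H
  atom 9: C, bond orders sum to 4 (valence 4) → 0 H
  atom 10: C, bond orders sum to 1 (valence 4) → 3 H
  atom 11: O, bond orders sum to 2 (valence 2) → 0 H
  atom 12: aromatic c, 2 neighbours → 1 H
  atom 13: aromatic c, 3 neighbours → 0 H
  atom 14: C, bond orders sum to 4 (valence 4) → 0 H
  atom 15: N, bond orders sum to 3 (valence 3) → 0 H
Totals → C:10, H:6, F:1, N:1, O:3.

C10H6FNO3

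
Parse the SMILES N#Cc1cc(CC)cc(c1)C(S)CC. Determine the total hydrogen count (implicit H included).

15

Walk through each heavy atom and fill implicit hydrogens from standard valence (C 4, N 3, O 2, S 2, halogen 1); for lowercase aromatic atoms, an aromatic c carries 1 H when it has two neighbours and 0 H with three, and aromatic n carries 0 H:
  atom 1: N, bond orders sum to 3 (valence 3) → 0 H
  atom 2: C, bond orders sum to 4 (valence 4) → 0 H
  atom 3: aromatic c, 3 neighbours → 0 H
  atom 4: aromatic c, 2 neighbours → 1 H
  atom 5: aromatic c, 3 neighbours → 0 H
  atom 6: C, bond orders sum to 2 (valence 4) → 2 H
  atom 7: C, bond orders sum to 1 (valence 4) → 3 H
  atom 8: aromatic c, 2 neighbours → 1 H
  atom 9: aromatic c, 3 neighbours → 0 H
  atom 10: aromatic c, 2 neighbours → 1 H
  atom 11: C, bond orders sum to 3 (valence 4) → 1 H
  atom 12: S, bond orders sum to 1 (valence 2) → 1 H
  atom 13: C, bond orders sum to 2 (valence 4) → 2 H
  atom 14: C, bond orders sum to 1 (valence 4) → 3 H
Total hydrogens: 15.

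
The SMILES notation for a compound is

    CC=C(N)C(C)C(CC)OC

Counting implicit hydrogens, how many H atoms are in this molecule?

Walk through each heavy atom and fill implicit hydrogens from standard valence (C 4, N 3, O 2, S 2, halogen 1):
  atom 1: C, bond orders sum to 1 (valence 4) → 3 H
  atom 2: C, bond orders sum to 3 (valence 4) → 1 H
  atom 3: C, bond orders sum to 4 (valence 4) → 0 H
  atom 4: N, bond orders sum to 1 (valence 3) → 2 H
  atom 5: C, bond orders sum to 3 (valence 4) → 1 H
  atom 6: C, bond orders sum to 1 (valence 4) → 3 H
  atom 7: C, bond orders sum to 3 (valence 4) → 1 H
  atom 8: C, bond orders sum to 2 (valence 4) → 2 H
  atom 9: C, bond orders sum to 1 (valence 4) → 3 H
  atom 10: O, bond orders sum to 2 (valence 2) → 0 H
  atom 11: C, bond orders sum to 1 (valence 4) → 3 H
Total hydrogens: 19.

19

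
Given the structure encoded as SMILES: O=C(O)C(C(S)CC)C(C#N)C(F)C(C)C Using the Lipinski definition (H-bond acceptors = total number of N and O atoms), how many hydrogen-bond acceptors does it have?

N atoms: 1; O atoms: 2.
Lipinski HBA = 1 + 2 = 3.

3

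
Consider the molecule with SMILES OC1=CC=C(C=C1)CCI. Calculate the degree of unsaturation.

Degree of unsaturation = (number of rings) + (number of π bonds).
Ring closures in the SMILES: 1.
π bonds: 3 double bonds (each 1 DoU) → 3 DoU from unsaturation.
Total DoU = 1 + 3 = 4.

4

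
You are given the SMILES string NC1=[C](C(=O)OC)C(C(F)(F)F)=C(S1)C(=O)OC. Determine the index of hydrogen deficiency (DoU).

Degree of unsaturation = (number of rings) + (number of π bonds).
Ring closures in the SMILES: 1.
π bonds: 4 double bonds (each 1 DoU) → 4 DoU from unsaturation.
Total DoU = 1 + 4 = 5.

5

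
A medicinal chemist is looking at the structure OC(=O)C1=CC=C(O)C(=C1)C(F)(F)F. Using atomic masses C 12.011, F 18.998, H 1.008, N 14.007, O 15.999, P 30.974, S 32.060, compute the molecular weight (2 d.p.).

First, the molecular formula is C8H5F3O3 (counting implicit H from valence).
  C: 8 × 12.011 = 96.088
  F: 3 × 18.998 = 56.994
  H: 5 × 1.008 = 5.040
  O: 3 × 15.999 = 47.997
Sum: 8×12.011 + 3×18.998 + 5×1.008 + 3×15.999 = 206.119 → 206.12 g/mol.

206.12 g/mol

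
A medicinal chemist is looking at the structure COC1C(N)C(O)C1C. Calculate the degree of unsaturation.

Molecular formula: C6H13NO2.
DoU = (2C + 2 + N − H − X) / 2, where X is the halogen count and O/S are ignored.
    = (2·6 + 2 + 1 − 13 − 0) / 2 = 2 / 2 = 1.

1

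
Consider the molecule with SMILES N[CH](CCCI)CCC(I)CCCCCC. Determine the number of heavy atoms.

Every atom symbol written in the SMILES (organic subset) is one heavy atom; implicit H are not written.
Heavy atoms by element → C:13, I:2, N:1.
Total: 16.

16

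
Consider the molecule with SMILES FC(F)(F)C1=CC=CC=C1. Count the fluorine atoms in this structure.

3

Scan the SMILES for F atoms (remember two-letter symbols like Cl and Br are single atoms).
Fluorine count: 3.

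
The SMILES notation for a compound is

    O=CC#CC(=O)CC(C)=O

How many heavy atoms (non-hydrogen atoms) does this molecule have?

Every atom symbol written in the SMILES (organic subset) is one heavy atom; implicit H are not written.
Heavy atoms by element → C:7, O:3.
Total: 10.

10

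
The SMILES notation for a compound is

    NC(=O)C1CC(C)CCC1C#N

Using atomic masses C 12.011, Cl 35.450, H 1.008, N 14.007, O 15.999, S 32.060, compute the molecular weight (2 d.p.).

166.22 g/mol

First, the molecular formula is C9H14N2O (counting implicit H from valence).
  C: 9 × 12.011 = 108.099
  H: 14 × 1.008 = 14.112
  N: 2 × 14.007 = 28.014
  O: 1 × 15.999 = 15.999
Sum: 9×12.011 + 14×1.008 + 2×14.007 + 1×15.999 = 166.224 → 166.22 g/mol.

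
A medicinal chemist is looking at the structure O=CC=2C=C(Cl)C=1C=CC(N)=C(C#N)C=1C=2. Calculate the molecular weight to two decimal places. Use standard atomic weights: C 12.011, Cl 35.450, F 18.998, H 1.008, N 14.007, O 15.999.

230.65 g/mol

First, the molecular formula is C12H7ClN2O (counting implicit H from valence).
  C: 12 × 12.011 = 144.132
  Cl: 1 × 35.450 = 35.450
  H: 7 × 1.008 = 7.056
  N: 2 × 14.007 = 28.014
  O: 1 × 15.999 = 15.999
Sum: 12×12.011 + 1×35.450 + 7×1.008 + 2×14.007 + 1×15.999 = 230.651 → 230.65 g/mol.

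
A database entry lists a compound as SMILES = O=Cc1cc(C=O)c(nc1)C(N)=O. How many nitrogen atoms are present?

2

Scan the SMILES for N atoms (remember two-letter symbols like Cl and Br are single atoms).
Nitrogen count: 2.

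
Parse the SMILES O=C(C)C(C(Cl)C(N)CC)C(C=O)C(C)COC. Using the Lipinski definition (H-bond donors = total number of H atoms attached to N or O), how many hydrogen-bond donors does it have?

Donors: find every N or O and count the H atoms it carries.
  atom 1 (O): bond orders sum to 2 → 0 H
  atom 8 (N): bond orders sum to 1 → 2 H
  atom 13 (O): bond orders sum to 2 → 0 H
  atom 17 (O): bond orders sum to 2 → 0 H
Lipinski HBD = 2.

2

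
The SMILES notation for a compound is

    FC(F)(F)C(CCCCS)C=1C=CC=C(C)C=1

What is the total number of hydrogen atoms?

17

Walk through each heavy atom and fill implicit hydrogens from standard valence (C 4, N 3, O 2, S 2, halogen 1):
  atom 1: F (halogen, monovalent) → 0 H
  atom 2: C, bond orders sum to 4 (valence 4) → 0 H
  atom 3: F (halogen, monovalent) → 0 H
  atom 4: F (halogen, monovalent) → 0 H
  atom 5: C, bond orders sum to 3 (valence 4) → 1 H
  atom 6: C, bond orders sum to 2 (valence 4) → 2 H
  atom 7: C, bond orders sum to 2 (valence 4) → 2 H
  atom 8: C, bond orders sum to 2 (valence 4) → 2 H
  atom 9: C, bond orders sum to 2 (valence 4) → 2 H
  atom 10: S, bond orders sum to 1 (valence 2) → 1 H
  atom 11: C, bond orders sum to 4 (valence 4) → 0 H
  atom 12: C, bond orders sum to 3 (valence 4) → 1 H
  atom 13: C, bond orders sum to 3 (valence 4) → 1 H
  atom 14: C, bond orders sum to 3 (valence 4) → 1 H
  atom 15: C, bond orders sum to 4 (valence 4) → 0 H
  atom 16: C, bond orders sum to 1 (valence 4) → 3 H
  atom 17: C, bond orders sum to 3 (valence 4) → 1 H
Total hydrogens: 17.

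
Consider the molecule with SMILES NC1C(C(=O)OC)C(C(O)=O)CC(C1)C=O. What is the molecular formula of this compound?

Walk through each heavy atom and fill implicit hydrogens from standard valence (C 4, N 3, O 2, S 2, halogen 1):
  atom 1: N, bond orders sum to 1 (valence 3) → 2 H
  atom 2: C, bond orders sum to 3 (valence 4) → 1 H
  atom 3: C, bond orders sum to 3 (valence 4) → 1 H
  atom 4: C, bond orders sum to 4 (valence 4) → 0 H
  atom 5: O, bond orders sum to 2 (valence 2) → 0 H
  atom 6: O, bond orders sum to 2 (valence 2) → 0 H
  atom 7: C, bond orders sum to 1 (valence 4) → 3 H
  atom 8: C, bond orders sum to 3 (valence 4) → 1 H
  atom 9: C, bond orders sum to 4 (valence 4) → 0 H
  atom 10: O, bond orders sum to 1 (valence 2) → 1 H
  atom 11: O, bond orders sum to 2 (valence 2) → 0 H
  atom 12: C, bond orders sum to 2 (valence 4) → 2 H
  atom 13: C, bond orders sum to 3 (valence 4) → 1 H
  atom 14: C, bond orders sum to 2 (valence 4) → 2 H
  atom 15: C, bond orders sum to 3 (valence 4) → 1 H
  atom 16: O, bond orders sum to 2 (valence 2) → 0 H
Totals → C:10, H:15, N:1, O:5.
In Hill order: C10H15NO5.

C10H15NO5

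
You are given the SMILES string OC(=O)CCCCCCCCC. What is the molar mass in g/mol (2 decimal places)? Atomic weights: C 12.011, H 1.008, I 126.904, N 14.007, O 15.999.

First, the molecular formula is C10H20O2 (counting implicit H from valence).
  C: 10 × 12.011 = 120.110
  H: 20 × 1.008 = 20.160
  O: 2 × 15.999 = 31.998
Sum: 10×12.011 + 20×1.008 + 2×15.999 = 172.268 → 172.27 g/mol.

172.27 g/mol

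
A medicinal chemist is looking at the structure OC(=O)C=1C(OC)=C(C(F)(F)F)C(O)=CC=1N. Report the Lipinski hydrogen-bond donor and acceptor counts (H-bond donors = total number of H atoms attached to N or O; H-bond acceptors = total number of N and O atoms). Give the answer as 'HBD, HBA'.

4, 5

Donors: find every N or O and count the H atoms it carries.
  atom 1 (O): bond orders sum to 1 → 1 H
  atom 3 (O): bond orders sum to 2 → 0 H
  atom 6 (O): bond orders sum to 2 → 0 H
  atom 14 (O): bond orders sum to 1 → 1 H
  atom 17 (N): bond orders sum to 1 → 2 H
Lipinski HBD = 4.
Acceptors: N atoms = 1, O atoms = 4 → HBA = 5.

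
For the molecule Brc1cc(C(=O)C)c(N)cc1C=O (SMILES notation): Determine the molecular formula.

Walk through each heavy atom and fill implicit hydrogens from standard valence (C 4, N 3, O 2, S 2, halogen 1); for lowercase aromatic atoms, an aromatic c carries 1 H when it has two neighbours and 0 H with three, and aromatic n carries 0 H:
  atom 1: Br (halogen, monovalent) → 0 H
  atom 2: aromatic c, 3 neighbours → 0 H
  atom 3: aromatic c, 2 neighbours → 1 H
  atom 4: aromatic c, 3 neighbours → 0 H
  atom 5: C, bond orders sum to 4 (valence 4) → 0 H
  atom 6: O, bond orders sum to 2 (valence 2) → 0 H
  atom 7: C, bond orders sum to 1 (valence 4) → 3 H
  atom 8: aromatic c, 3 neighbours → 0 H
  atom 9: N, bond orders sum to 1 (valence 3) → 2 H
  atom 10: aromatic c, 2 neighbours → 1 H
  atom 11: aromatic c, 3 neighbours → 0 H
  atom 12: C, bond orders sum to 3 (valence 4) → 1 H
  atom 13: O, bond orders sum to 2 (valence 2) → 0 H
Totals → C:9, H:8, Br:1, N:1, O:2.

C9H8BrNO2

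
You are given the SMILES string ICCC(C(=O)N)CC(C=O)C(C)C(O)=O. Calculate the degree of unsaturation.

3

Degree of unsaturation = (number of rings) + (number of π bonds).
Ring closures in the SMILES: 0.
π bonds: 3 double bonds (each 1 DoU) → 3 DoU from unsaturation.
Total DoU = 0 + 3 = 3.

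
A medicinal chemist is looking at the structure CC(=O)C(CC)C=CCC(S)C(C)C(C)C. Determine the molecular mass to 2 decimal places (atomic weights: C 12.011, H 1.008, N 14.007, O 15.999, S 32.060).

First, the molecular formula is C14H26OS (counting implicit H from valence).
  C: 14 × 12.011 = 168.154
  H: 26 × 1.008 = 26.208
  O: 1 × 15.999 = 15.999
  S: 1 × 32.060 = 32.060
Sum: 14×12.011 + 26×1.008 + 1×15.999 + 1×32.060 = 242.421 → 242.42 g/mol.

242.42 g/mol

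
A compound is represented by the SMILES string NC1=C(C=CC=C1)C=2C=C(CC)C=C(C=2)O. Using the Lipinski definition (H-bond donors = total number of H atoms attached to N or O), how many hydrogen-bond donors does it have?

3

Donors: find every N or O and count the H atoms it carries.
  atom 1 (N): bond orders sum to 1 → 2 H
  atom 16 (O): bond orders sum to 1 → 1 H
Lipinski HBD = 3.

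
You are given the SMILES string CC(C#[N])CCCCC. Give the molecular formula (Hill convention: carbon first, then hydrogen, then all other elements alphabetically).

Walk through each heavy atom and fill implicit hydrogens from standard valence (C 4, N 3, O 2, S 2, halogen 1):
  atom 1: C, bond orders sum to 1 (valence 4) → 3 H
  atom 2: C, bond orders sum to 3 (valence 4) → 1 H
  atom 3: C, bond orders sum to 4 (valence 4) → 0 H
  atom 4: N with explicit H count 0
  atom 5: C, bond orders sum to 2 (valence 4) → 2 H
  atom 6: C, bond orders sum to 2 (valence 4) → 2 H
  atom 7: C, bond orders sum to 2 (valence 4) → 2 H
  atom 8: C, bond orders sum to 2 (valence 4) → 2 H
  atom 9: C, bond orders sum to 1 (valence 4) → 3 H
Totals → C:8, H:15, N:1.

C8H15N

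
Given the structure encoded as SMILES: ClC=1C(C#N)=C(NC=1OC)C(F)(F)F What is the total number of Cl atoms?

Scan the SMILES for Cl atoms (remember two-letter symbols like Cl and Br are single atoms).
Chlorine count: 1.

1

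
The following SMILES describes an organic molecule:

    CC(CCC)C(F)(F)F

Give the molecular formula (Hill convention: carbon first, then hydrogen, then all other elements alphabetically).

Walk through each heavy atom and fill implicit hydrogens from standard valence (C 4, N 3, O 2, S 2, halogen 1):
  atom 1: C, bond orders sum to 1 (valence 4) → 3 H
  atom 2: C, bond orders sum to 3 (valence 4) → 1 H
  atom 3: C, bond orders sum to 2 (valence 4) → 2 H
  atom 4: C, bond orders sum to 2 (valence 4) → 2 H
  atom 5: C, bond orders sum to 1 (valence 4) → 3 H
  atom 6: C, bond orders sum to 4 (valence 4) → 0 H
  atom 7: F (halogen, monovalent) → 0 H
  atom 8: F (halogen, monovalent) → 0 H
  atom 9: F (halogen, monovalent) → 0 H
Totals → C:6, H:11, F:3.
In Hill order: C6H11F3.

C6H11F3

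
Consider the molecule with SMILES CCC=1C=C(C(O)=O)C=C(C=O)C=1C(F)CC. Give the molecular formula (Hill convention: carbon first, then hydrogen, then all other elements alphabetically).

Walk through each heavy atom and fill implicit hydrogens from standard valence (C 4, N 3, O 2, S 2, halogen 1):
  atom 1: C, bond orders sum to 1 (valence 4) → 3 H
  atom 2: C, bond orders sum to 2 (valence 4) → 2 H
  atom 3: C, bond orders sum to 4 (valence 4) → 0 H
  atom 4: C, bond orders sum to 3 (valence 4) → 1 H
  atom 5: C, bond orders sum to 4 (valence 4) → 0 H
  atom 6: C, bond orders sum to 4 (valence 4) → 0 H
  atom 7: O, bond orders sum to 1 (valence 2) → 1 H
  atom 8: O, bond orders sum to 2 (valence 2) → 0 H
  atom 9: C, bond orders sum to 3 (valence 4) → 1 H
  atom 10: C, bond orders sum to 4 (valence 4) → 0 H
  atom 11: C, bond orders sum to 3 (valence 4) → 1 H
  atom 12: O, bond orders sum to 2 (valence 2) → 0 H
  atom 13: C, bond orders sum to 4 (valence 4) → 0 H
  atom 14: C, bond orders sum to 3 (valence 4) → 1 H
  atom 15: F (halogen, monovalent) → 0 H
  atom 16: C, bond orders sum to 2 (valence 4) → 2 H
  atom 17: C, bond orders sum to 1 (valence 4) → 3 H
Totals → C:13, H:15, F:1, O:3.
In Hill order: C13H15FO3.

C13H15FO3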